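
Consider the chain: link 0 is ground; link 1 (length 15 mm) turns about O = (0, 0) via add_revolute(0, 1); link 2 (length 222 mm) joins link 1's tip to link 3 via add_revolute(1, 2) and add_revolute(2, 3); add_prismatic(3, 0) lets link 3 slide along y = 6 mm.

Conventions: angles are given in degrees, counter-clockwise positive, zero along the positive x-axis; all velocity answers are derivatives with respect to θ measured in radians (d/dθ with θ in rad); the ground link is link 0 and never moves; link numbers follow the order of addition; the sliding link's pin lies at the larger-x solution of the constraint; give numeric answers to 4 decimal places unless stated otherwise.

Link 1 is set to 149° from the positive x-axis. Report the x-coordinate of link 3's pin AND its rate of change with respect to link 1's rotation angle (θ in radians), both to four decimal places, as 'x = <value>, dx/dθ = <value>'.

geometry: r = 15 mm, L = 222 mm, e = 6 mm
crank pin P = (r cos θ, r sin θ) = (-12.857510, 7.725571)
h = r sin θ − e = 7.725571 − 6 = 1.725571
x = r cos θ + √(L² − h²) = -12.857510 + 221.993294 = 209.135784
dx/dθ = −r sin θ − h·r cos θ/√(L² − h²) (θ in radians; h = 1.725571) = -7.625629

x = 209.1358, dx/dθ = -7.6256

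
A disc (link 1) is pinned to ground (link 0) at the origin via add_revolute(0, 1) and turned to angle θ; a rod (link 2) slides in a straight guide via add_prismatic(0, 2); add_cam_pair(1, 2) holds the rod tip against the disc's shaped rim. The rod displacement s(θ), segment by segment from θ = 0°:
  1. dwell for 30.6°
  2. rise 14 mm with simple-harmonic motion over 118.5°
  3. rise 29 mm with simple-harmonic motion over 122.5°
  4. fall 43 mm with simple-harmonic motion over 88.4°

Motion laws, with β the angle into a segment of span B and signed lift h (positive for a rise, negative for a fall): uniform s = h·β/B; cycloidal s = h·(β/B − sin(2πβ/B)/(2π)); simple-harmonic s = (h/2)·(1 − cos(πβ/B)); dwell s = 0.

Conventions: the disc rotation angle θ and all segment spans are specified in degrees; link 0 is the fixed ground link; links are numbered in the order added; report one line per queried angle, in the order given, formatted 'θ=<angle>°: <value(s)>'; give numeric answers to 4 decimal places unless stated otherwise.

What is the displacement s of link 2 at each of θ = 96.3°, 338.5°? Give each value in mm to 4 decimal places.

segment 1 (0° to 30.6°, dwell): s unchanged at 0.0000
θ = 96.3° falls in segment 2 (30.6° to 149.1°, simple-harmonic, h = 14): β = 96.3 − 30.6 = 65.7°, B = 118.5°; Δs = 14/2·(1 − cos(π·0.5544)) = 8.1912; s = 0.0000 + 8.1912 = 8.1912
segment 2 (30.6° to 149.1°, simple-harmonic, h = 14) is passed completely: s = 0.0000 + (14) = 14.0000
segment 3 (149.1° to 271.6°, simple-harmonic, h = 29) is passed completely: s = 14.0000 + (29) = 43.0000
θ = 338.5° falls in segment 4 (271.6° to 360°, simple-harmonic, h = -43): β = 338.5 − 271.6 = 66.9°, B = 88.4°; Δs = -43/2·(1 − cos(π·0.7568)) = -37.0235; s = 43.0000 − 37.0235 = 5.9765

θ=96.3°: 8.1912
θ=338.5°: 5.9765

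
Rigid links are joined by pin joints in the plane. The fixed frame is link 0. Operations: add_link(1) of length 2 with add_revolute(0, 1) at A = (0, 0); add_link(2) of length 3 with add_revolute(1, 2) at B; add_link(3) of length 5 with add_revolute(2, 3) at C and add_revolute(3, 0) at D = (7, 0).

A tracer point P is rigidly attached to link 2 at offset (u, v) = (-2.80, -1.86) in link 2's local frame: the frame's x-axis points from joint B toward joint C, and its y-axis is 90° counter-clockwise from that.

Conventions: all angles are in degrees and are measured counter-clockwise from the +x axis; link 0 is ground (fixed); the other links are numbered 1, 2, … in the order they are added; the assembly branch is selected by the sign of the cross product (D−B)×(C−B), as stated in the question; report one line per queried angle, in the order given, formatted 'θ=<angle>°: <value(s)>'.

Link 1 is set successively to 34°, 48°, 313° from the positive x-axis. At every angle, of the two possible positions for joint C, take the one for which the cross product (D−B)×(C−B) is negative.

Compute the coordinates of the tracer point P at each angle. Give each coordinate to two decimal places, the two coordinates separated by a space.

A=(0,0), D=(7.00,0)
θ=34°: B = A + 2.00·(cos34°, sin34°) = (1.6581, 1.1184)
θ=34°: |BD| = 5.4577
θ=34°: circle(B,3.00) ∩ circle(D,5.00): a=1.2631, h=2.7212
θ=34°:   candidates: C₊=(3.4519,3.5230) cross=14.851; C₋=(2.3367,-1.8038) cross=-14.851
θ=34°:   branch - wants cross < 0 → take C=(2.3367,-1.8038) (cross=-14.851)
θ=34°: ex = (C−B)/|BC| = (0.2262,-0.9741); ey = (0.9741,0.2262)
θ=34°: P = B + -2.80·ex + -1.86·ey = (-0.7871,3.4250)
θ=48°: B = A + 2.00·(cos48°, sin48°) = (1.3383, 1.4863)
θ=48°: |BD| = 5.8536
θ=48°: circle(B,3.00) ∩ circle(D,5.00): a=1.5601, h=2.5624
θ=48°:   candidates: C₊=(3.4979,3.5686) cross=14.999; C₋=(2.1966,-1.3883) cross=-14.999
θ=48°:   branch - wants cross < 0 → take C=(2.1966,-1.3883) (cross=-14.999)
θ=48°: ex = (C−B)/|BC| = (0.2861,-0.9582); ey = (0.9582,0.2861)
θ=48°: P = B + -2.80·ex + -1.86·ey = (-1.2451,3.6371)
θ=313°: B = A + 2.00·(cos313°, sin313°) = (1.3640, -1.4627)
θ=313°: |BD| = 5.8227
θ=313°: circle(B,3.00) ∩ circle(D,5.00): a=1.5374, h=2.5761
θ=313°:   candidates: C₊=(2.2050,1.4170) cross=15.000; C₋=(3.4993,-3.5700) cross=-15.000
θ=313°:   branch - wants cross < 0 → take C=(3.4993,-3.5700) (cross=-15.000)
θ=313°: ex = (C−B)/|BC| = (0.7118,-0.7024); ey = (0.7024,0.7118)
θ=313°: P = B + -2.80·ex + -1.86·ey = (-1.9354,-0.8198)

θ=34°: -0.79 3.43
θ=48°: -1.25 3.64
θ=313°: -1.94 -0.82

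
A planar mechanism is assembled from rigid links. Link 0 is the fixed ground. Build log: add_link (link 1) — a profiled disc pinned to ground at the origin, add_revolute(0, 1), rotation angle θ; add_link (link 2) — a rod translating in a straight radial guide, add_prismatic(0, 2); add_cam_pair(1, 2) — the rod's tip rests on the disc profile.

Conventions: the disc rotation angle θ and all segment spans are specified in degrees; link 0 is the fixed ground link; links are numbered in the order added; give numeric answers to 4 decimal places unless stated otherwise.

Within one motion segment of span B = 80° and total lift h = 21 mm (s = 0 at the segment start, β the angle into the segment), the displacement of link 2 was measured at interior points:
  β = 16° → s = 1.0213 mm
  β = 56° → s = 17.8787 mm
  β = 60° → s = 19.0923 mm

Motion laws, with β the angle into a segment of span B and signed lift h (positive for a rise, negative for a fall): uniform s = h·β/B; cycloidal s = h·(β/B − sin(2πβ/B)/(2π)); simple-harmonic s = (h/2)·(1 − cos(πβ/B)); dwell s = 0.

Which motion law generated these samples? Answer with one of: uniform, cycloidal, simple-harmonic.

candidates at β/B = r: uniform s = h·r (linear in β); cycloidal s = h·(r − sin(2πr)/(2π)); simple-harmonic s = (h/2)(1 − cos(πr))
β=16°: printed 1.0213 | uniform 4.2000, cycloidal 1.0213, simple-harmonic 2.0053
β=56°: printed 17.8787 | uniform 14.7000, cycloidal 17.8787, simple-harmonic 16.6717
β=60°: printed 19.0923 | uniform 15.7500, cycloidal 19.0923, simple-harmonic 17.9246
only one law matches every sample → cycloidal

cycloidal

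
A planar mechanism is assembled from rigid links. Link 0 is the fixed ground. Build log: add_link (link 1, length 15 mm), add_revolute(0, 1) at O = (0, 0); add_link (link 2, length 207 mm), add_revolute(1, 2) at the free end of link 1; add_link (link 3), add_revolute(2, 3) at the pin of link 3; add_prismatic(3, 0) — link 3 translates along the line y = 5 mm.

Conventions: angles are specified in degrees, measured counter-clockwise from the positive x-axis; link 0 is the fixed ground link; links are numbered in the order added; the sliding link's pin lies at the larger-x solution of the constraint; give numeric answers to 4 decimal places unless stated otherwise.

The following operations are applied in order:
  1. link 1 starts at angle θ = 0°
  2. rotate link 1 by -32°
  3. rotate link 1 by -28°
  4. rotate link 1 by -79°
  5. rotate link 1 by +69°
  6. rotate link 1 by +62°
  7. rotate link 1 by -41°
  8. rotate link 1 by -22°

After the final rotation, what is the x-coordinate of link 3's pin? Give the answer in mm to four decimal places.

geometry: r = 15 mm, L = 207 mm, e = 5 mm; θ starts at 0°
rotate link 1 by -32°: θ ← 0° -32° = -32°
rotate link 1 by -28°: θ ← -32° -28° = -60°
rotate link 1 by -79°: θ ← -60° -79° = -139°
rotate link 1 by +69°: θ ← -139° +69° = -70°
rotate link 1 by +62°: θ ← -70° +62° = -8°
rotate link 1 by -41°: θ ← -8° -41° = -49°
rotate link 1 by -22°: θ ← -49° -22° = -71°
crank pin P = (r cos θ, r sin θ) = (4.883522, -14.182779)
h = r sin θ − e = -14.182779 − 5 = -19.182779
x = r cos θ + √(L² − h²) = 4.883522 + 206.109245 = 210.992768

210.9928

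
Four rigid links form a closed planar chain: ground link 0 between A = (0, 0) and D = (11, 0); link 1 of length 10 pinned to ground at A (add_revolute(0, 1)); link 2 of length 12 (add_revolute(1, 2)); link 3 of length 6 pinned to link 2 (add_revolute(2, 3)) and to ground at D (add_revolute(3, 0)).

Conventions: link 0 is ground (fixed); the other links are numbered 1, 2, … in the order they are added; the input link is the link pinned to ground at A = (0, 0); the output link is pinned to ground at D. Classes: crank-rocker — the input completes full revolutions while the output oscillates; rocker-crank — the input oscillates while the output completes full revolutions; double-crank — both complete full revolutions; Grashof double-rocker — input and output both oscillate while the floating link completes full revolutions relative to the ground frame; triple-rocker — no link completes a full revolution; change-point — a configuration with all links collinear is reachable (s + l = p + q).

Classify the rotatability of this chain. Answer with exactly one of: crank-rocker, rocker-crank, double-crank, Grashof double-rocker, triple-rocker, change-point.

lengths: ground=11, input=10, coupler=12, output=6
sorted: s=6 (shortest), l=12 (longest), p+q=21
s + l = 18 vs p + q = 21
s + l < p + q (Grashof) with shortest = output link → rocker-crank

rocker-crank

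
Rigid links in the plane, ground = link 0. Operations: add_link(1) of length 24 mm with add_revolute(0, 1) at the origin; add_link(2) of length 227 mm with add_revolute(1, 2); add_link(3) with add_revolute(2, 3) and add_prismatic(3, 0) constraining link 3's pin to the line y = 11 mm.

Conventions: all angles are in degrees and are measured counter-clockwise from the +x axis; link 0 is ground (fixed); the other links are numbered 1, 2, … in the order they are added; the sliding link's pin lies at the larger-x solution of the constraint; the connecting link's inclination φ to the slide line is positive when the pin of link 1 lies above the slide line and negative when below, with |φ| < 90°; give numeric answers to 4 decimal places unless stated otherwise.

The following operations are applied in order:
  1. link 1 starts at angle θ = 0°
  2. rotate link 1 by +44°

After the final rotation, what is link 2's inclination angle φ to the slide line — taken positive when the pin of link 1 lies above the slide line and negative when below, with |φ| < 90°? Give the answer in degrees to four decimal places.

geometry: r = 24 mm, L = 227 mm, e = 11 mm; θ starts at 0°
rotate link 1 by +44°: θ ← 0° +44° = 44°
h = r sin θ − e = 16.671801 − 11 = 5.671801
sin φ = h / L = 5.671801 / 227 = 0.02498591
φ = arcsin(0.02498591) = 1.431736°

1.4317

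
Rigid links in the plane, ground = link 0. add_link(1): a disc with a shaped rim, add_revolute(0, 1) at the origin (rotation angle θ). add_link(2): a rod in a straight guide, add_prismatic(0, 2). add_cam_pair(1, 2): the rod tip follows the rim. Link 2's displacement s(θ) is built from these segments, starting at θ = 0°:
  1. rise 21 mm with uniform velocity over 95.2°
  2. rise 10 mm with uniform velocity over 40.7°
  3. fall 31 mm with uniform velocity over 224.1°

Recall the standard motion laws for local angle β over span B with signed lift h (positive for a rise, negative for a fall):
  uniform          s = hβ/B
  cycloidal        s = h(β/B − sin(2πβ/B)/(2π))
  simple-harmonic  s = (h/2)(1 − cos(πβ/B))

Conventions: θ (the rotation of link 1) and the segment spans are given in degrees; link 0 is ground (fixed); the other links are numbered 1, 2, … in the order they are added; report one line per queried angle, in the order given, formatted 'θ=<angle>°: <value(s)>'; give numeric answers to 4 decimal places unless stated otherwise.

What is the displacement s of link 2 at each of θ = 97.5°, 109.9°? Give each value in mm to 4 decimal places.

segment 1 (0° to 95.2°, uniform, h = 21) is passed completely: s = 0.0000 + (21) = 21.0000
θ = 97.5° falls in segment 2 (95.2° to 135.9°, uniform, h = 10): β = 97.5 − 95.2 = 2.3°, B = 40.7°; Δs = 10·2.3/40.7 = 0.5651; s = 21.0000 + 0.5651 = 21.5651
θ = 109.9° falls in segment 2 (95.2° to 135.9°, uniform, h = 10): β = 109.9 − 95.2 = 14.7°, B = 40.7°; Δs = 10·14.7/40.7 = 3.6118; s = 21.0000 + 3.6118 = 24.6118

θ=97.5°: 21.5651
θ=109.9°: 24.6118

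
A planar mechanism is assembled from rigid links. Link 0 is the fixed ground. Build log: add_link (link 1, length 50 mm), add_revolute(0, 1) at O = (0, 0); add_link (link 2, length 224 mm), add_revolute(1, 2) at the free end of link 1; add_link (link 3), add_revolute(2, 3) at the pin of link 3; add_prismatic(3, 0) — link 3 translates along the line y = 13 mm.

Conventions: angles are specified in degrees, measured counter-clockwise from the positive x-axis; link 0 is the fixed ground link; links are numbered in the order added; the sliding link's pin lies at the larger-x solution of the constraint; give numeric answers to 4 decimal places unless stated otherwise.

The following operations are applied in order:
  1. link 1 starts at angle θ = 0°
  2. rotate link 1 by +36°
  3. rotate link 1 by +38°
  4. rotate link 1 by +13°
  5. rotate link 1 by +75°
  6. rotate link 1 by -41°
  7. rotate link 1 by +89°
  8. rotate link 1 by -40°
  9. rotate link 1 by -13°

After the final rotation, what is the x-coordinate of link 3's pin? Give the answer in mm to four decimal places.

geometry: r = 50 mm, L = 224 mm, e = 13 mm; θ starts at 0°
rotate link 1 by +36°: θ ← 0° +36° = 36°
rotate link 1 by +38°: θ ← 36° +38° = 74°
rotate link 1 by +13°: θ ← 74° +13° = 87°
rotate link 1 by +75°: θ ← 87° +75° = 162°
rotate link 1 by -41°: θ ← 162° -41° = 121°
rotate link 1 by +89°: θ ← 121° +89° = 210°
rotate link 1 by -40°: θ ← 210° -40° = 170°
rotate link 1 by -13°: θ ← 170° -13° = 157°
crank pin P = (r cos θ, r sin θ) = (-46.025243, 19.536556)
h = r sin θ − e = 19.536556 − 13 = 6.536556
x = r cos θ + √(L² − h²) = -46.025243 + 223.904608 = 177.879365

177.8794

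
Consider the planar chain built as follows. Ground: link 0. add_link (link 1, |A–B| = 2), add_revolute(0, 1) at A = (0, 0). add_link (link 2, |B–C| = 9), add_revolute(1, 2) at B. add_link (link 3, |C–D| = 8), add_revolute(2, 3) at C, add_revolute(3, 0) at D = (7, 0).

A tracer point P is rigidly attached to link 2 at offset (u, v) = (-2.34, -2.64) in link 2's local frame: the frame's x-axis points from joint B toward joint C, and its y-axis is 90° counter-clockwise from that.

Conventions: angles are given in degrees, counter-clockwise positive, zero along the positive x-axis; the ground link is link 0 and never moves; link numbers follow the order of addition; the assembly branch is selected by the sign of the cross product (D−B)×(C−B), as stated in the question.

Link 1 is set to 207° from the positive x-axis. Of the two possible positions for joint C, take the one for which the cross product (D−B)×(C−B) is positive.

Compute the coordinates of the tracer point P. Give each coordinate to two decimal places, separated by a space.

A=(0,0), D=(7.00,0)
B = A + 2.00·(cos207°, sin207°) = (-1.7820, -0.9080)
|BD| = 8.8288
circle(B,9.00) ∩ circle(D,8.00): a=5.3772, h=7.2171
  candidates: C₊=(2.8244,6.8238) cross=63.718; C₋=(4.3089,-7.5338) cross=-63.718
  branch + wants cross > 0 → take C=(2.8244,6.8238) (cross=63.718)
ex = (C−B)/|BC| = (0.5118,0.8591); ey = (-0.8591,0.5118)
P = B + -2.34·ex + -2.64·ey = (-0.7117,-4.2695)

-0.71 -4.27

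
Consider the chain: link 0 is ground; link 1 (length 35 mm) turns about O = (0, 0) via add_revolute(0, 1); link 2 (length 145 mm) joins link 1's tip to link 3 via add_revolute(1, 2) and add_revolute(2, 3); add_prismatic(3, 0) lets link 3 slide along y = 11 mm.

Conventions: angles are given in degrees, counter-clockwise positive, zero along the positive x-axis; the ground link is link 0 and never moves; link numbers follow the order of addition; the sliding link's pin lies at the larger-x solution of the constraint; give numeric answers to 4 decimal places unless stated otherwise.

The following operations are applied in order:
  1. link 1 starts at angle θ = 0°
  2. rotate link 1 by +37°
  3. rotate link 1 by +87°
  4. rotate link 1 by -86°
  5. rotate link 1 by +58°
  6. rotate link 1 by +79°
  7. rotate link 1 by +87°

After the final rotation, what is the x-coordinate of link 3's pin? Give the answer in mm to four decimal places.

geometry: r = 35 mm, L = 145 mm, e = 11 mm; θ starts at 0°
rotate link 1 by +37°: θ ← 0° +37° = 37°
rotate link 1 by +87°: θ ← 37° +87° = 124°
rotate link 1 by -86°: θ ← 124° -86° = 38°
rotate link 1 by +58°: θ ← 38° +58° = 96°
rotate link 1 by +79°: θ ← 96° +79° = 175°
rotate link 1 by +87°: θ ← 175° +87° = 262°
crank pin P = (r cos θ, r sin θ) = (-4.871059, -34.659382)
h = r sin θ − e = -34.659382 − 11 = -45.659382
x = r cos θ + √(L² − h²) = -4.871059 + 137.623475 = 132.752416

132.7524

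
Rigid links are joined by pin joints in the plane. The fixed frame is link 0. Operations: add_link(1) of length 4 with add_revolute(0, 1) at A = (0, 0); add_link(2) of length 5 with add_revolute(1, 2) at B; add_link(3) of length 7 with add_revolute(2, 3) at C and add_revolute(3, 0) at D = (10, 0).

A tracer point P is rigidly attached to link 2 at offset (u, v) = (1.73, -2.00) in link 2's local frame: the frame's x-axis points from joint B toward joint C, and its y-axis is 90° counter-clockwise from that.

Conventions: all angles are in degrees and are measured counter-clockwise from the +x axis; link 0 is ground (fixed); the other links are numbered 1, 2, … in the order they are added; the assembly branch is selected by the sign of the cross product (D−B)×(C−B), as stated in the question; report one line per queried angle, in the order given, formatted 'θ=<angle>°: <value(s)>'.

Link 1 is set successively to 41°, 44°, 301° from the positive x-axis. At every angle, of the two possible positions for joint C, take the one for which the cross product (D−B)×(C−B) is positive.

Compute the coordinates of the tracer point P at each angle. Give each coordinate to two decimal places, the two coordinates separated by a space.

A=(0,0), D=(10.00,0)
θ=41°: B = A + 4.00·(cos41°, sin41°) = (3.0188, 2.6242)
θ=41°: |BD| = 7.4581
θ=41°: circle(B,5.00) ∩ circle(D,7.00): a=2.1201, h=4.5283
θ=41°:   candidates: C₊=(6.5967,6.1170) cross=33.772; C₋=(3.4100,-2.3604) cross=-33.772
θ=41°:   branch + wants cross > 0 → take C=(6.5967,6.1170) (cross=33.772)
θ=41°: ex = (C−B)/|BC| = (0.7156,0.6985); ey = (-0.6985,0.7156)
θ=41°: P = B + 1.73·ex + -2.00·ey = (5.6539,2.4016)
θ=44°: B = A + 4.00·(cos44°, sin44°) = (2.8774, 2.7786)
θ=44°: |BD| = 7.6454
θ=44°: circle(B,5.00) ∩ circle(D,7.00): a=2.2532, h=4.4635
θ=44°:   candidates: C₊=(6.5987,6.1181) cross=34.126; C₋=(3.3542,-2.1986) cross=-34.126
θ=44°:   branch + wants cross > 0 → take C=(6.5987,6.1181) (cross=34.126)
θ=44°: ex = (C−B)/|BC| = (0.7443,0.6679); ey = (-0.6679,0.7443)
θ=44°: P = B + 1.73·ex + -2.00·ey = (5.5007,2.4456)
θ=301°: B = A + 4.00·(cos301°, sin301°) = (2.0602, -3.4287)
θ=301°: |BD| = 8.6485
θ=301°: circle(B,5.00) ∩ circle(D,7.00): a=2.9367, h=4.0467
θ=301°:   candidates: C₊=(3.1520,1.4507) cross=34.998; C₋=(6.3605,-5.9795) cross=-34.998
θ=301°:   branch + wants cross > 0 → take C=(3.1520,1.4507) (cross=34.998)
θ=301°: ex = (C−B)/|BC| = (0.2184,0.9759); ey = (-0.9759,0.2184)
θ=301°: P = B + 1.73·ex + -2.00·ey = (4.3897,-2.1771)

θ=41°: 5.65 2.40
θ=44°: 5.50 2.45
θ=301°: 4.39 -2.18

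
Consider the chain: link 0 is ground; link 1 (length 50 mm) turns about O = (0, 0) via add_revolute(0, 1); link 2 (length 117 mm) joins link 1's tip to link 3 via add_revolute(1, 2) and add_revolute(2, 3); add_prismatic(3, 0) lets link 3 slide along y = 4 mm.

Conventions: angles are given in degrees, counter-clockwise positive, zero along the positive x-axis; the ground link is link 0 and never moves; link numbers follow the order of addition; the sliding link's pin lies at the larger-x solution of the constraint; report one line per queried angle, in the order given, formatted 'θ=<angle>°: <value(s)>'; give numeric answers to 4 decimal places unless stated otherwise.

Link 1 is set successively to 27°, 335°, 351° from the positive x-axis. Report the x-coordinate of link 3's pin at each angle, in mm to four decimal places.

geometry: r = 50 mm, L = 117 mm, e = 4 mm
θ=27°: crank pin P = (r cos θ, r sin θ) = (44.550326, 22.699525)
θ=27°: h = r sin θ − e = 22.699525 − 4 = 18.699525
θ=27°: x = r cos θ + √(L² − h²) = 44.550326 + 115.496008 = 160.046334
θ=335°: crank pin P = (r cos θ, r sin θ) = (45.315389, -21.130913)
θ=335°: h = r sin θ − e = -21.130913 − 4 = -25.130913
θ=335°: x = r cos θ + √(L² − h²) = 45.315389 + 114.269144 = 159.584533
θ=351°: crank pin P = (r cos θ, r sin θ) = (49.384417, -7.821723)
θ=351°: h = r sin θ − e = -7.821723 − 4 = -11.821723
θ=351°: x = r cos θ + √(L² − h²) = 49.384417 + 116.401232 = 165.785649

θ=27°: 160.0463
θ=335°: 159.5845
θ=351°: 165.7856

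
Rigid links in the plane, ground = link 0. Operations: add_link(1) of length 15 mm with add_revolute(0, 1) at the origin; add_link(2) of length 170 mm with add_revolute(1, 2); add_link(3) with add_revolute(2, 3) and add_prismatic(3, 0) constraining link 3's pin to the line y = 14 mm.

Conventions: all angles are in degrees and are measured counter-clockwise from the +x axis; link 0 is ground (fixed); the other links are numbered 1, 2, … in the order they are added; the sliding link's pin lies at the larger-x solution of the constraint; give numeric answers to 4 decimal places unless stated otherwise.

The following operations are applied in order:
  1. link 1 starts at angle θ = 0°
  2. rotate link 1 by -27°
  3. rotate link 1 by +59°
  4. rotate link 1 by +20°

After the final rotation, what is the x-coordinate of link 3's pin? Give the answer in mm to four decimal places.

geometry: r = 15 mm, L = 170 mm, e = 14 mm; θ starts at 0°
rotate link 1 by -27°: θ ← 0° -27° = -27°
rotate link 1 by +59°: θ ← -27° +59° = 32°
rotate link 1 by +20°: θ ← 32° +20° = 52°
crank pin P = (r cos θ, r sin θ) = (9.234922, 11.820161)
h = r sin θ − e = 11.820161 − 14 = -2.179839
x = r cos θ + √(L² − h²) = 9.234922 + 169.986024 = 179.220946

179.2209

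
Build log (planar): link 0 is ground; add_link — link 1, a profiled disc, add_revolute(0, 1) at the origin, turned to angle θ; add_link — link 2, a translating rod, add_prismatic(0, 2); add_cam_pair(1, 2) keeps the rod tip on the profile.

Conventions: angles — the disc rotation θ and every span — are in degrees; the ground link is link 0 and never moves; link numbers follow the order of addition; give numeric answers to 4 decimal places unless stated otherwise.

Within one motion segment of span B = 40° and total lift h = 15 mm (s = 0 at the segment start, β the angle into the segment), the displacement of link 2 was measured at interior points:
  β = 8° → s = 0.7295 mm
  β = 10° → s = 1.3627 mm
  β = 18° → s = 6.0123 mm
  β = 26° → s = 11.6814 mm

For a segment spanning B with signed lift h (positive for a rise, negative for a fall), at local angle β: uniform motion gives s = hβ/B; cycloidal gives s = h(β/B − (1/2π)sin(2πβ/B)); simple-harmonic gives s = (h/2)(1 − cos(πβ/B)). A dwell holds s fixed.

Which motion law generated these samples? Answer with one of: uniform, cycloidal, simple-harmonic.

candidates at β/B = r: uniform s = h·r (linear in β); cycloidal s = h·(r − sin(2πr)/(2π)); simple-harmonic s = (h/2)(1 − cos(πr))
β=8°: printed 0.7295 | uniform 3.0000, cycloidal 0.7295, simple-harmonic 1.4324
β=10°: printed 1.3627 | uniform 3.7500, cycloidal 1.3627, simple-harmonic 2.1967
β=18°: printed 6.0123 | uniform 6.7500, cycloidal 6.0123, simple-harmonic 6.3267
β=26°: printed 11.6814 | uniform 9.7500, cycloidal 11.6814, simple-harmonic 10.9049
only one law matches every sample → cycloidal

cycloidal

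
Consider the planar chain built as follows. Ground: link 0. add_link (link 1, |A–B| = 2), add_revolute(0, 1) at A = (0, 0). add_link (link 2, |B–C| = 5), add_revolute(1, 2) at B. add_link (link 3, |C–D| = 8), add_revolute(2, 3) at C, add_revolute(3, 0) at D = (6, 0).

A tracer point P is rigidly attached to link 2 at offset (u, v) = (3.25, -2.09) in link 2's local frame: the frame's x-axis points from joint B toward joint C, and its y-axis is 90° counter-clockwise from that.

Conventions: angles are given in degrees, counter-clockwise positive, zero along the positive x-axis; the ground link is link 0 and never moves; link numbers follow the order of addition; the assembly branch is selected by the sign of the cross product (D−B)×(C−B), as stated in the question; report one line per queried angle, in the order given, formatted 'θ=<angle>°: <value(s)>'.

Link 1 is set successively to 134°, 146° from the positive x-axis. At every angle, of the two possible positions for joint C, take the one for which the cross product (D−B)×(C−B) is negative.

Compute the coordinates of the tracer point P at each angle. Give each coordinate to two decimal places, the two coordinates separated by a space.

A=(0,0), D=(6.00,0)
θ=134°: B = A + 2.00·(cos134°, sin134°) = (-1.3893, 1.4387)
θ=134°: |BD| = 7.5281
θ=134°: circle(B,5.00) ∩ circle(D,8.00): a=1.1737, h=4.8603
θ=134°:   candidates: C₊=(0.6916,5.9851) cross=36.589; C₋=(-1.1661,-3.5563) cross=-36.589
θ=134°:   branch - wants cross < 0 → take C=(-1.1661,-3.5563) (cross=-36.589)
θ=134°: ex = (C−B)/|BC| = (0.0447,-0.9990); ey = (0.9990,0.0447)
θ=134°: P = B + 3.25·ex + -2.09·ey = (-3.3321,-1.9014)
θ=146°: B = A + 2.00·(cos146°, sin146°) = (-1.6581, 1.1184)
θ=146°: |BD| = 7.7393
θ=146°: circle(B,5.00) ∩ circle(D,8.00): a=1.3500, h=4.8143
θ=146°:   candidates: C₊=(0.3735,5.6870) cross=37.259; C₋=(-1.0179,-3.8405) cross=-37.259
θ=146°:   branch - wants cross < 0 → take C=(-1.0179,-3.8405) (cross=-37.259)
θ=146°: ex = (C−B)/|BC| = (0.1280,-0.9918); ey = (0.9918,0.1280)
θ=146°: P = B + 3.25·ex + -2.09·ey = (-3.3148,-2.3725)

θ=134°: -3.33 -1.90
θ=146°: -3.31 -2.37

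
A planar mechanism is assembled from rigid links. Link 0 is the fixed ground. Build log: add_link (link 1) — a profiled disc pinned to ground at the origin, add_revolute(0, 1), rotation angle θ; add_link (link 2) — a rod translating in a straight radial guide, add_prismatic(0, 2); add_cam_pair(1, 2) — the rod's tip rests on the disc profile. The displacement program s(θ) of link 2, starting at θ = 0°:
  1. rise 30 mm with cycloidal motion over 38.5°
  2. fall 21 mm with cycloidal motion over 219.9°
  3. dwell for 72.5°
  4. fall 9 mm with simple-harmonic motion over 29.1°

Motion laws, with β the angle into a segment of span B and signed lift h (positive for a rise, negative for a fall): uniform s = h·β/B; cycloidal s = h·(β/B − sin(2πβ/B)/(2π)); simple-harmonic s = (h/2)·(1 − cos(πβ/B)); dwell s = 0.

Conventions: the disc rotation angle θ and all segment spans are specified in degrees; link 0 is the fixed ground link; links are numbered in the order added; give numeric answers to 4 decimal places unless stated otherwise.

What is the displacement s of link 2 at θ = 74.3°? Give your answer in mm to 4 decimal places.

seg 1 [0°–38.5°] cycloidal, h=30: full span → s += 30 → s = 30.0000
seg 2 [38.5°–258.4°] cycloidal, h=-21: θ=74.3° here. β=35.8, B=219.9. -21·(0.1628 − sin(2π·0.1628)/(2π)) = -0.5658 → s = 29.4342

29.4342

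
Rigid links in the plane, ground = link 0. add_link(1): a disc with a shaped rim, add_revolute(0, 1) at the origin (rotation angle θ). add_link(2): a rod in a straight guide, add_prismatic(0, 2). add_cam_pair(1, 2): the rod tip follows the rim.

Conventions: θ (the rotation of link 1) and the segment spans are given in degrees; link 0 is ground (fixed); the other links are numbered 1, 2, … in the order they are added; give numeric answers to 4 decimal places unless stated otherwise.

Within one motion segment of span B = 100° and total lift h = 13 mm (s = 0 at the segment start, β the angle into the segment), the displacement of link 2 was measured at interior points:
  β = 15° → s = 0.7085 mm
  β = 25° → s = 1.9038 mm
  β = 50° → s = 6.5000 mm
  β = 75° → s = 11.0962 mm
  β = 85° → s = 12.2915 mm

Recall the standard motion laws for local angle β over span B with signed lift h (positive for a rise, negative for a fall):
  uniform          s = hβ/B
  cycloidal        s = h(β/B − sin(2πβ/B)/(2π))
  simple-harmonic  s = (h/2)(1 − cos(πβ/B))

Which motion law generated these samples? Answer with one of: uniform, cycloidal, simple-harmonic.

candidates at β/B = r: uniform s = h·r (linear in β); cycloidal s = h·(r − sin(2πr)/(2π)); simple-harmonic s = (h/2)(1 − cos(πr))
β=15°: printed 0.7085 | uniform 1.9500, cycloidal 0.2761, simple-harmonic 0.7085
β=25°: printed 1.9038 | uniform 3.2500, cycloidal 1.1810, simple-harmonic 1.9038
β=50°: printed 6.5000 | uniform 6.5000, cycloidal 6.5000, simple-harmonic 6.5000
β=75°: printed 11.0962 | uniform 9.7500, cycloidal 11.8190, simple-harmonic 11.0962
β=85°: printed 12.2915 | uniform 11.0500, cycloidal 12.7239, simple-harmonic 12.2915
only one law matches every sample → simple-harmonic

simple-harmonic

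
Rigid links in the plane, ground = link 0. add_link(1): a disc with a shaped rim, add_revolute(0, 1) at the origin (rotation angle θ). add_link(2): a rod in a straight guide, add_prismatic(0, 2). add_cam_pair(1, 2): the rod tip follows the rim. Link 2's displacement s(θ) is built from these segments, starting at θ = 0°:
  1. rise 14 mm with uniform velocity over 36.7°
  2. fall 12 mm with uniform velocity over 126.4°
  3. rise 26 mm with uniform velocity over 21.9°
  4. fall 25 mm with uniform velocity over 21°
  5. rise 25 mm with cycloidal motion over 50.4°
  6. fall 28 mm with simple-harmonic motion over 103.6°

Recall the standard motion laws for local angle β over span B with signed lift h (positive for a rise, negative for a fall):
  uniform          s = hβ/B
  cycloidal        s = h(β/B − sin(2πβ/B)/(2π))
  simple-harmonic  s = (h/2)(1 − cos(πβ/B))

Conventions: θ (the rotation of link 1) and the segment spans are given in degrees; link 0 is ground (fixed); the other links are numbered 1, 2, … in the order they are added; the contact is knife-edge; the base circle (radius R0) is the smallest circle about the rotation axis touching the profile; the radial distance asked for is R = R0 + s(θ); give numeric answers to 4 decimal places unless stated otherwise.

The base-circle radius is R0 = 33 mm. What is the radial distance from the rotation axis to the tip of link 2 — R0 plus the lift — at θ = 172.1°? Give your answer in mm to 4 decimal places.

segment 1 (0° to 36.7°, uniform, h = 14) is passed completely: s = 0.0000 + (14) = 14.0000
segment 2 (36.7° to 163.1°, uniform, h = -12) is passed completely: s = 14.0000 + (-12) = 2.0000
θ = 172.1° falls in segment 3 (163.1° to 185°, uniform, h = 26): β = 172.1 − 163.1 = 9°, B = 21.9°; Δs = 26·9/21.9 = 10.6849; s = 2.0000 + 10.6849 = 12.6849
R = R0 + s = 33 + 12.6849 = 45.6849

45.6849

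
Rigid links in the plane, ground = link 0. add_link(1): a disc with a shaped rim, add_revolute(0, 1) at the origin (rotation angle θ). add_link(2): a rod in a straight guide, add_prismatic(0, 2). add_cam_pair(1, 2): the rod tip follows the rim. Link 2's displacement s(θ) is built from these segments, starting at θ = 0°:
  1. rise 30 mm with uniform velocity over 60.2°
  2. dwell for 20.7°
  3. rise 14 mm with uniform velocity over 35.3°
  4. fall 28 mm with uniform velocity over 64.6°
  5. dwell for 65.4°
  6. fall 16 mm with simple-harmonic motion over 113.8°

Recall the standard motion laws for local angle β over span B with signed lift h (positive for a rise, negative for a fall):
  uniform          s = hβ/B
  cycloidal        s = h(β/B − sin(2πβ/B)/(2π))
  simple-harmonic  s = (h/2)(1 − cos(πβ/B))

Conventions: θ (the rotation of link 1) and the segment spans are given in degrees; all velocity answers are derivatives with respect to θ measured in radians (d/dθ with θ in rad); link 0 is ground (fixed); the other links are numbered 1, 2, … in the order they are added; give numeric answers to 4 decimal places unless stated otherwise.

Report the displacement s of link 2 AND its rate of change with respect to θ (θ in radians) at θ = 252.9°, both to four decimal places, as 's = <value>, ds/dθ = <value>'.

segment 1 (0° to 60.2°, uniform, h = 30) is passed completely: s = 0.0000 + (30) = 30.0000
segment 2 (60.2° to 80.9°, dwell): s unchanged at 30.0000
segment 3 (80.9° to 116.2°, uniform, h = 14) is passed completely: s = 30.0000 + (14) = 44.0000
segment 4 (116.2° to 180.8°, uniform, h = -28) is passed completely: s = 44.0000 + (-28) = 16.0000
segment 5 (180.8° to 246.2°, dwell): s unchanged at 16.0000
θ = 252.9° falls in segment 6 (246.2° to 360°, simple-harmonic, h = -16): β = 252.9 − 246.2 = 6.7°, B = 113.8°; Δs = -16/2·(1 − cos(π·0.0589)) = -0.1365; s = 16.0000 − 0.1365 = 15.8635
velocity in seg [246.2°–360°] (simple-harmonic), θ in radians: β = 6.7° = 0.1169 rad, B = 113.8° = 1.9862 rad; ds/dθ = (πh/(2B)) sin(πβ/B) = (π·(-16)/(2·1.9862)) sin(π·0.0589) = -2.327146 mm/rad

s = 15.8635, ds/dθ = -2.3271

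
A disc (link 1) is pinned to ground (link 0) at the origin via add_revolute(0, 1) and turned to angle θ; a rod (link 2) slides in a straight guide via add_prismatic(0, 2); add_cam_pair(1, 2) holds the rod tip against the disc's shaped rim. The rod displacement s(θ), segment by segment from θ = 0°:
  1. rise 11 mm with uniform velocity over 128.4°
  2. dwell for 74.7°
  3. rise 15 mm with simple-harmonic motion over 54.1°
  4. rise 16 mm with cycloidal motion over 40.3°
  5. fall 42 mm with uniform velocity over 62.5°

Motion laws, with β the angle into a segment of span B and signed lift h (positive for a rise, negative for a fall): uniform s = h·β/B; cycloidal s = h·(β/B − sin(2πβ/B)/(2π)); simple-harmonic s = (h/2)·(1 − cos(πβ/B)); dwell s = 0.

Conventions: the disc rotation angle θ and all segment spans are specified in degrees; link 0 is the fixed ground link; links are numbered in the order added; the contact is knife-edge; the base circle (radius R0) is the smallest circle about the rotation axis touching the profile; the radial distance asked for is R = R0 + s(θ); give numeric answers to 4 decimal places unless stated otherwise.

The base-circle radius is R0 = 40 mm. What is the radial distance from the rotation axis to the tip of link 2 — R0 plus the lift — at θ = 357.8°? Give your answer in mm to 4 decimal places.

segment 1 (0° to 128.4°, uniform, h = 11) is passed completely: s = 0.0000 + (11) = 11.0000
segment 2 (128.4° to 203.1°, dwell): s unchanged at 11.0000
segment 3 (203.1° to 257.2°, simple-harmonic, h = 15) is passed completely: s = 11.0000 + (15) = 26.0000
segment 4 (257.2° to 297.5°, cycloidal, h = 16) is passed completely: s = 26.0000 + (16) = 42.0000
θ = 357.8° falls in segment 5 (297.5° to 360°, uniform, h = -42): β = 357.8 − 297.5 = 60.3°, B = 62.5°; Δs = -42·60.3/62.5 = -40.5216; s = 42.0000 − 40.5216 = 1.4784
R = R0 + s = 40 + 1.4784 = 41.4784

41.4784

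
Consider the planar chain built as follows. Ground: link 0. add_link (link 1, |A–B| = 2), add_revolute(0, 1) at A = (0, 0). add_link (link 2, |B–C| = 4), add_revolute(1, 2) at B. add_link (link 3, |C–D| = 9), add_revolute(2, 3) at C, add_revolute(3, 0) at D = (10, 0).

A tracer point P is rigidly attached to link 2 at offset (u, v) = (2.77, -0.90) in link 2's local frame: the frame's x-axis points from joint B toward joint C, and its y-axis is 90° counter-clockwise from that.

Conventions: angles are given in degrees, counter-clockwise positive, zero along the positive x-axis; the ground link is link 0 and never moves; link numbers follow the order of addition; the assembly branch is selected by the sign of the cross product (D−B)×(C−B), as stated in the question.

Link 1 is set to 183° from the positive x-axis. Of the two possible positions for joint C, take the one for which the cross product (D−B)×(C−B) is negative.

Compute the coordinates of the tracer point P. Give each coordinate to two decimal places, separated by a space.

A=(0,0), D=(10.00,0)
B = A + 2.00·(cos183°, sin183°) = (-1.9973, -0.1047)
|BD| = 11.9977
circle(B,4.00) ∩ circle(D,9.00): a=3.2900, h=2.2750
  candidates: C₊=(1.2728,2.1990) cross=27.295; C₋=(1.3125,-2.3509) cross=-27.295
  branch - wants cross < 0 → take C=(1.3125,-2.3509) (cross=-27.295)
ex = (C−B)/|BC| = (0.8274,-0.5616); ey = (0.5616,0.8274)
P = B + 2.77·ex + -0.90·ey = (-0.2107,-2.4049)

-0.21 -2.40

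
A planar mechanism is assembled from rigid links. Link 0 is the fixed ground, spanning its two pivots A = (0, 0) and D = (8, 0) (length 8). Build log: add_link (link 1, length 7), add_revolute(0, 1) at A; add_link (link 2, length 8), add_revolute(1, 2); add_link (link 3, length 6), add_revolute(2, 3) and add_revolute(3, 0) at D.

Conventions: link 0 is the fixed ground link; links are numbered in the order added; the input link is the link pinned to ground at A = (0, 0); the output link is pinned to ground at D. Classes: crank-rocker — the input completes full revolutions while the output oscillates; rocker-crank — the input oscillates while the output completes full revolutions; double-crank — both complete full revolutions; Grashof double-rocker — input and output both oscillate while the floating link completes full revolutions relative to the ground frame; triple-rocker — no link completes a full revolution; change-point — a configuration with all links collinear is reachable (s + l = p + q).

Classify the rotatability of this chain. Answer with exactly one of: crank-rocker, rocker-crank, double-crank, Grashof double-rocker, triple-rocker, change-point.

lengths: ground=8, input=7, coupler=8, output=6
sorted: s=6 (shortest), l=8 (longest), p+q=15
s + l = 14 vs p + q = 15
s + l < p + q (Grashof) with shortest = output link → rocker-crank

rocker-crank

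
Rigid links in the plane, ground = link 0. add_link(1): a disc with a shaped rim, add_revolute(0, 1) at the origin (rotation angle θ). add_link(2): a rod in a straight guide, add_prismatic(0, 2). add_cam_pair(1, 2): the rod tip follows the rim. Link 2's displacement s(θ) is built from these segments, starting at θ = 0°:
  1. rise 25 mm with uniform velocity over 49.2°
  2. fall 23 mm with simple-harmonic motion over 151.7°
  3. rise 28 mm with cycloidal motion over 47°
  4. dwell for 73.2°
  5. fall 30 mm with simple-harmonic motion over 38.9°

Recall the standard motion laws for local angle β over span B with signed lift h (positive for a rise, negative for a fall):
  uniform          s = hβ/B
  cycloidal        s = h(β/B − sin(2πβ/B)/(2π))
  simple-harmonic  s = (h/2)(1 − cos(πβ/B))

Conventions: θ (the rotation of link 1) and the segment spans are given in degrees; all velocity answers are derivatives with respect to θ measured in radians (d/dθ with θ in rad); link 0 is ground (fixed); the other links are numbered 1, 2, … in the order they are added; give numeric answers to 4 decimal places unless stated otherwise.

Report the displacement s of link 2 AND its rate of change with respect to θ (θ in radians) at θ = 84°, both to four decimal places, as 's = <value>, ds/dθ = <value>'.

segment 1 (0° to 49.2°, uniform, h = 25) is passed completely: s = 0.0000 + (25) = 25.0000
θ = 84° falls in segment 2 (49.2° to 200.9°, simple-harmonic, h = -23): β = 84 − 49.2 = 34.8°, B = 151.7°; Δs = -23/2·(1 − cos(π·0.2294)) = -2.8594; s = 25.0000 − 2.8594 = 22.1406
velocity in seg [49.2°–200.9°] (simple-harmonic), θ in radians: β = 34.8° = 0.6074 rad, B = 151.7° = 2.6477 rad; ds/dθ = (πh/(2B)) sin(πβ/B) = (π·(-23)/(2·2.6477)) sin(π·0.2294) = -9.004528 mm/rad

s = 22.1406, ds/dθ = -9.0045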